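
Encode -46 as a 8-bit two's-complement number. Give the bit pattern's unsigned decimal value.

210

46 in 8 bits: 00101110
Invert: 11010001
Add 1:  11010010 = 210
(Check: 2^8 - 46 = 256 - 46 = 210.)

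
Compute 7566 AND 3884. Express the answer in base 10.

3340

7566 = 1110110001110
3884 = 0111100101100
AND → 0110100001100 = 3340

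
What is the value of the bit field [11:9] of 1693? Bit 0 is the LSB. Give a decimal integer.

v = 011010011101
Shift right by 9: 011
Mask low 3 bits: 011 = 3

3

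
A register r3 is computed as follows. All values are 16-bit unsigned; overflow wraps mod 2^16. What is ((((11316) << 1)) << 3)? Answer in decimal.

11316 = 0010110000110100
→ << 1 (mod 2^16) → 0101100001101000 = 22632
→ << 3 (mod 2^16) → 1100001101000000 = 49984

49984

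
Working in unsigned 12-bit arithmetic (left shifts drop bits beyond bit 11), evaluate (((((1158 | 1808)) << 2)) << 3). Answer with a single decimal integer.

1158 = 010010000110
1808 = 011100010000
→ | → 011110010110 = 1942
→ << 2 (mod 2^12) → 111001011000 = 3672
→ << 3 (mod 2^12) → 001011000000 = 704

704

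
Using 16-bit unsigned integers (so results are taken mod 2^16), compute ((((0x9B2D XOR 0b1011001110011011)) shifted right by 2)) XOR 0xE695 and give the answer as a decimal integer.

0x9B2D = 1001101100101101
0b1011001110011011 = 1011001110011011
→ XOR → 0010100010110110 = 10422
→ shifted right by 2 → 0000101000101101 = 2605
0xE695 = 1110011010010101
→ XOR → 1110110010111000 = 60600

60600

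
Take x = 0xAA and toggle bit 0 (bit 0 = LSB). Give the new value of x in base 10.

x = 0010101010
bit 0 is currently 0; toggle it via x ^ (1 << 0) = x ^ 1
→ 0010101011 = 171

171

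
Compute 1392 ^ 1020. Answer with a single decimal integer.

1676

1392 = 10101110000
1020 = 01111111100
XOR → 11010001100 = 1676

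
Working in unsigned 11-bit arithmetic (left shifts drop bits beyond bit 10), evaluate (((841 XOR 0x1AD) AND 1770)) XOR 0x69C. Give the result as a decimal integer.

1148

841 = 01101001001
0x1AD = 00110101101
→ XOR → 01011100100 = 740
1770 = 11011101010
→ AND → 01011100000 = 736
0x69C = 11010011100
→ XOR → 10001111100 = 1148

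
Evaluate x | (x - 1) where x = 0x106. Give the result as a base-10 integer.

x = 100000110 = 262
x - 1 = 100000101
OR    = 100000111 = 263
(x | (x - 1) sets all bits below the lowest set bit.)

263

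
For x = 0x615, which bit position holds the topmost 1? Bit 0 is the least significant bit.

10

0x615 = 11000010101
The topmost 1 is at position 10 (since 2^10 = 1024 ≤ 1557 < 2048).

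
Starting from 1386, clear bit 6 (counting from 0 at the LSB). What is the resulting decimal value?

x = 0010101101010
bit 6 is currently 1; clear it via x & ~(1 << 6) = x & ~64
→ 0010100101010 = 1322

1322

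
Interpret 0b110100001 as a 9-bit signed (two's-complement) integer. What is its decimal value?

pattern = 110100001 (MSB is 1 ⇒ negative)
Invert: 001011110, add 1 → 001011111 = 95, so the value is -95.
(Equivalently: 417 - 2^9 = 417 - 512 = -95.)

-95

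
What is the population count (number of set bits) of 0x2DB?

0x2DB = 1011011011
Count the 1s: 1 + 1 + 1 + 1 + 1 + 1 + 1 = 7

7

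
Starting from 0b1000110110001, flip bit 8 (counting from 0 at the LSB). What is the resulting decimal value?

4273

x = 1000110110001
bit 8 is currently 1; toggle it via x ^ (1 << 8) = x ^ 256
→ 1000010110001 = 4273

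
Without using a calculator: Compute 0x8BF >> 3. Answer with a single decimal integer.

0x8BF = 100010111111
shift right by 3 → 000100010111 = 279
(equivalently, floor(2239 / 8))

279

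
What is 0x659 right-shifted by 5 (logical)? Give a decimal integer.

0x659 = 11001011001
shift right by 5 → 00000110010 = 50
(equivalently, floor(1625 / 32))

50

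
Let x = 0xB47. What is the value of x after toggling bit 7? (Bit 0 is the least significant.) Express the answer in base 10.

3015

x = 101101000111
bit 7 is currently 0; toggle it via x ^ (1 << 7) = x ^ 128
→ 101111000111 = 3015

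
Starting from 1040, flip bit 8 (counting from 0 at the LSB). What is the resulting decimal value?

1296

x = 10000010000
bit 8 is currently 0; toggle it via x ^ (1 << 8) = x ^ 256
→ 10100010000 = 1296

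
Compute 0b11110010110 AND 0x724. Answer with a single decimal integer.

a = 11110010110
0x724 = 11100100100
AND → 11100000100 = 1796

1796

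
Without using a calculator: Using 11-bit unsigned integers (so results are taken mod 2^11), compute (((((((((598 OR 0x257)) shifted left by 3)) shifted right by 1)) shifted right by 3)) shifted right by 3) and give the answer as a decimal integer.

598 = 01001010110
0x257 = 01001010111
→ OR → 01001010111 = 599
→ shifted left by 3 (mod 2^11) → 01010111000 = 696
→ shifted right by 1 → 00101011100 = 348
→ shifted right by 3 → 00000101011 = 43
→ shifted right by 3 → 00000000101 = 5

5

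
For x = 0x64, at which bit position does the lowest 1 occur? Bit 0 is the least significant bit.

0x64 = 1100100
Trailing zeros: 2, so the lowest set bit is bit 2 (value 4).

2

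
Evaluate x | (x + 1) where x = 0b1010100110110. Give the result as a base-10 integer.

5431

x = 1010100110110 = 5430
x + 1 = 1010100110111
OR    = 1010100110111 = 5431
(x | (x + 1) sets the lowest cleared bit.)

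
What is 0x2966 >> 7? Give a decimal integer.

0x2966 = 10100101100110
shift right by 7 → 00000001010010 = 82
(equivalently, floor(10598 / 128))

82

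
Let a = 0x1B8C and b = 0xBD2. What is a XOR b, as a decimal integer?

4190

0x1B8C = 1101110001100
0xBD2 = 0101111010010
XOR → 1000001011110 = 4190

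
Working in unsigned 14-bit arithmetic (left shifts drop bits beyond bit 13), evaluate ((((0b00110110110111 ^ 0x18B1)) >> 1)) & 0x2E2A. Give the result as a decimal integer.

0b00110110110111 = 00110110110111
0x18B1 = 01100010110001
→ ^ → 01010100000110 = 5382
→ >> 1 → 00101010000011 = 2691
0x2E2A = 10111000101010
→ & → 00101000000010 = 2562

2562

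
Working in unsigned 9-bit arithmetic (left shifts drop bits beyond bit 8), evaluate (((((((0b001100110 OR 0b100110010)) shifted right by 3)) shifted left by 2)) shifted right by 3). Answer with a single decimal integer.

0b001100110 = 001100110
0b100110010 = 100110010
→ OR → 101110110 = 374
→ shifted right by 3 → 000101110 = 46
→ shifted left by 2 (mod 2^9) → 010111000 = 184
→ shifted right by 3 → 000010111 = 23

23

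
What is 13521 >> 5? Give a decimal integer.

422

13521 = 11010011010001
shift right by 5 → 00000110100110 = 422
(equivalently, floor(13521 / 32))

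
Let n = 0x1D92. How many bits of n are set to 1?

0x1D92 = 1110110010010
Count the 1s: 1 + 1 + 1 + 1 + 1 + 1 + 1 = 7

7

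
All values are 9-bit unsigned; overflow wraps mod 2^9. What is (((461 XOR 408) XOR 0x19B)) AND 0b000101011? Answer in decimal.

461 = 111001101
408 = 110011000
→ XOR → 001010101 = 85
0x19B = 110011011
→ XOR → 111001110 = 462
0b000101011 = 000101011
→ AND → 000001010 = 10

10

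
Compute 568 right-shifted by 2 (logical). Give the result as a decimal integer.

142

568 = 1000111000
shift right by 2 → 0010001110 = 142
(equivalently, floor(568 / 4))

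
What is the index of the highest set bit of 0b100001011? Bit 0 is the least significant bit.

8

0b100001011 = 100001011
The topmost 1 is at position 8 (since 2^8 = 256 ≤ 267 < 512).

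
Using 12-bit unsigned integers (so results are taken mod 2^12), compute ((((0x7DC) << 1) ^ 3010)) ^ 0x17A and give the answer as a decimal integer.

0x7DC = 011111011100
→ << 1 (mod 2^12) → 111110111000 = 4024
3010 = 101111000010
→ ^ → 010001111010 = 1146
0x17A = 000101111010
→ ^ → 010100000000 = 1280

1280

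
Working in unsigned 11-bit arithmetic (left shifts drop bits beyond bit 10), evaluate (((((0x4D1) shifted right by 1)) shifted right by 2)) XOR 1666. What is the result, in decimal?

1560

0x4D1 = 10011010001
→ shifted right by 1 → 01001101000 = 616
→ shifted right by 2 → 00010011010 = 154
1666 = 11010000010
→ XOR → 11000011000 = 1560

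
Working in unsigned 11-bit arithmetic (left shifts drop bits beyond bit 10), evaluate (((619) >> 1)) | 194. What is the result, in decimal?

619 = 01001101011
→ >> 1 → 00100110101 = 309
194 = 00011000010
→ | → 00111110111 = 503

503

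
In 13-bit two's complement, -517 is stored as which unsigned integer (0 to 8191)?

7675

517 in 13 bits: 0001000000101
Invert: 1110111111010
Add 1:  1110111111011 = 7675
(Check: 2^13 - 517 = 8192 - 517 = 7675.)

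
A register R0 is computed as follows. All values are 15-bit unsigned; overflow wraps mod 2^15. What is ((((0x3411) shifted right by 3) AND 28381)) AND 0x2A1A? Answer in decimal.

0x3411 = 011010000010001
→ shifted right by 3 → 000011010000010 = 1666
28381 = 110111011011101
→ AND → 000011010000000 = 1664
0x2A1A = 010101000011010
→ AND → 000001000000000 = 512

512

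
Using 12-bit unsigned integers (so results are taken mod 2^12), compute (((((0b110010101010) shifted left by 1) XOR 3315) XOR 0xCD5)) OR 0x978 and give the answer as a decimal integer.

0b110010101010 = 110010101010
→ shifted left by 1 (mod 2^12) → 100101010100 = 2388
3315 = 110011110011
→ XOR → 010110100111 = 1447
0xCD5 = 110011010101
→ XOR → 100101110010 = 2418
0x978 = 100101111000
→ OR → 100101111010 = 2426

2426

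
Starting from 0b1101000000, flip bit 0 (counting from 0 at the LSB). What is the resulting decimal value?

833

x = 1101000000
bit 0 is currently 0; toggle it via x ^ (1 << 0) = x ^ 1
→ 1101000001 = 833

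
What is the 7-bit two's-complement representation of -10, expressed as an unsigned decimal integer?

10 in 7 bits: 0001010
Invert: 1110101
Add 1:  1110110 = 118
(Check: 2^7 - 10 = 128 - 10 = 118.)

118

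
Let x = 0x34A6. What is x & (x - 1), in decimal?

x = 11010010100110 = 13478
x - 1 = 11010010100101
AND   = 11010010100100 = 13476
(x & (x - 1) clears the lowest set bit of x.)

13476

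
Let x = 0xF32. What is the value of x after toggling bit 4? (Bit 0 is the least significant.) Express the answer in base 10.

x = 111100110010
bit 4 is currently 1; toggle it via x ^ (1 << 4) = x ^ 16
→ 111100100010 = 3874

3874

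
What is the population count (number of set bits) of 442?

6

442 = 110111010
Count the 1s: 1 + 1 + 1 + 1 + 1 + 1 = 6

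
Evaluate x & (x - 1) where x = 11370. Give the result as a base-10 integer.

11368

x = 10110001101010 = 11370
x - 1 = 10110001101001
AND   = 10110001101000 = 11368
(x & (x - 1) clears the lowest set bit of x.)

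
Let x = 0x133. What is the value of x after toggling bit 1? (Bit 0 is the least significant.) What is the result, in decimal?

x = 100110011
bit 1 is currently 1; toggle it via x ^ (1 << 1) = x ^ 2
→ 100110001 = 305

305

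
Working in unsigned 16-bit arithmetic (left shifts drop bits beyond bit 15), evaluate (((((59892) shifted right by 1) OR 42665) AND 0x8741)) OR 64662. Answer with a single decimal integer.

59892 = 1110100111110100
→ shifted right by 1 → 0111010011111010 = 29946
42665 = 1010011010101001
→ OR → 1111011011111011 = 63227
0x8741 = 1000011101000001
→ AND → 1000011001000001 = 34369
64662 = 1111110010010110
→ OR → 1111111011010111 = 65239

65239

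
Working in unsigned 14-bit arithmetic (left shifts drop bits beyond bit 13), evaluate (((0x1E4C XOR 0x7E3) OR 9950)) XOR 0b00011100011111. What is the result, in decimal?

14560

0x1E4C = 01111001001100
0x7E3 = 00011111100011
→ XOR → 01100110101111 = 6575
9950 = 10011011011110
→ OR → 11111111111111 = 16383
0b00011100011111 = 00011100011111
→ XOR → 11100011100000 = 14560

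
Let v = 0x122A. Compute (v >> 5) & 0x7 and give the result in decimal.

1

v = 01001000101010
Shift right by 5: 010010001
Mask low 3 bits: 001 = 1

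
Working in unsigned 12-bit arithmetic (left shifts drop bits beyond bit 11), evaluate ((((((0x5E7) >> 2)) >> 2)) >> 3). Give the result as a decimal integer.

11

0x5E7 = 010111100111
→ >> 2 → 000101111001 = 377
→ >> 2 → 000001011110 = 94
→ >> 3 → 000000001011 = 11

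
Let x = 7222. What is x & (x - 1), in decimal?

7220

x = 1110000110110 = 7222
x - 1 = 1110000110101
AND   = 1110000110100 = 7220
(x & (x - 1) clears the lowest set bit of x.)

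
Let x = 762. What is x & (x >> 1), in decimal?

120

x = 1011111010 = 762
x>>1 = 0101111101
AND  = 0001111000 = 120
(x & (x >> 1) has a 1 wherever x has two consecutive 1 bits.)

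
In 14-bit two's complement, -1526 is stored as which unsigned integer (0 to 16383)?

1526 in 14 bits: 00010111110110
Invert: 11101000001001
Add 1:  11101000001010 = 14858
(Check: 2^14 - 1526 = 16384 - 1526 = 14858.)

14858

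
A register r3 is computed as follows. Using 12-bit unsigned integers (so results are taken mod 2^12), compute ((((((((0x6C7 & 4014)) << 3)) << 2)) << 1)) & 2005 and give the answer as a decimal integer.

384

0x6C7 = 011011000111
4014 = 111110101110
→ & → 011010000110 = 1670
→ << 3 (mod 2^12) → 010000110000 = 1072
→ << 2 (mod 2^12) → 000011000000 = 192
→ << 1 (mod 2^12) → 000110000000 = 384
2005 = 011111010101
→ & → 000110000000 = 384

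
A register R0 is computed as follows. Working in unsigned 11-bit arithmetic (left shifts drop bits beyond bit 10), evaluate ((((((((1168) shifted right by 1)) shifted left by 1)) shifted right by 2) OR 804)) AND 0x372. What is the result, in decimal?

800

1168 = 10010010000
→ shifted right by 1 → 01001001000 = 584
→ shifted left by 1 (mod 2^11) → 10010010000 = 1168
→ shifted right by 2 → 00100100100 = 292
804 = 01100100100
→ OR → 01100100100 = 804
0x372 = 01101110010
→ AND → 01100100000 = 800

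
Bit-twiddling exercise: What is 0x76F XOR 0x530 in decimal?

0x76F = 11101101111
0x530 = 10100110000
XOR → 01001011111 = 607

607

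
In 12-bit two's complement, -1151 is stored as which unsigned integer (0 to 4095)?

1151 in 12 bits: 010001111111
Invert: 101110000000
Add 1:  101110000001 = 2945
(Check: 2^12 - 1151 = 4096 - 1151 = 2945.)

2945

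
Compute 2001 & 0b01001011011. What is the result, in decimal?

593

2001 = 11111010001
b = 01001011011
AND → 01001010001 = 593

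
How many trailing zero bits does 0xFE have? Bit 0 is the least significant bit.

1

0xFE = 11111110
Trailing zeros: 1, so the lowest set bit is bit 1 (value 2).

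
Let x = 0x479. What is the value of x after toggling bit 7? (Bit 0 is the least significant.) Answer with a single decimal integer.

x = 0010001111001
bit 7 is currently 0; toggle it via x ^ (1 << 7) = x ^ 128
→ 0010011111001 = 1273

1273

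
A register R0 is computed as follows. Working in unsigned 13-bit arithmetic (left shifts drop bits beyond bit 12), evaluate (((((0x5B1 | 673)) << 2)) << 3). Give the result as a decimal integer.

5664

0x5B1 = 0010110110001
673 = 0001010100001
→ | → 0011110110001 = 1969
→ << 2 (mod 2^13) → 1111011000100 = 7876
→ << 3 (mod 2^13) → 1011000100000 = 5664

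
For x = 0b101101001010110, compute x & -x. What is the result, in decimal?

2

x = 101101001010110 = 23126
-x (two's complement) = …010010110101010
AND   = 000000000000010 = 2
(x & -x isolates the lowest set bit of x.)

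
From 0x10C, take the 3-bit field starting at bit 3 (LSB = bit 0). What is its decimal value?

v = 00100001100
Shift right by 3: 00100001
Mask low 3 bits: 001 = 1

1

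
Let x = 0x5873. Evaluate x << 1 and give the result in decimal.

0x5873 = 0101100001110011
shift left by 1 → 1011000011100110 = 45286
(equivalently, 22643 × 2^1 = 22643 × 2)

45286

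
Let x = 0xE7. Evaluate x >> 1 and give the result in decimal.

115

0xE7 = 11100111
shift right by 1 → 01110011 = 115
(equivalently, floor(231 / 2))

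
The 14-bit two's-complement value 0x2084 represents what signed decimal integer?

pattern = 10000010000100 (MSB is 1 ⇒ negative)
Invert: 01111101111011, add 1 → 01111101111100 = 8060, so the value is -8060.
(Equivalently: 8324 - 2^14 = 8324 - 16384 = -8060.)

-8060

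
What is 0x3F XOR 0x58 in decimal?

103

0x3F = 0111111
0x58 = 1011000
XOR → 1100111 = 103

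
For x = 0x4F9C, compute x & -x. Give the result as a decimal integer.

x = 100111110011100 = 20380
-x (two's complement) = …011000001100100
AND   = 000000000000100 = 4
(x & -x isolates the lowest set bit of x.)

4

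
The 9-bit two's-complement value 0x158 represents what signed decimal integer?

pattern = 101011000 (MSB is 1 ⇒ negative)
Invert: 010100111, add 1 → 010101000 = 168, so the value is -168.
(Equivalently: 344 - 2^9 = 344 - 512 = -168.)

-168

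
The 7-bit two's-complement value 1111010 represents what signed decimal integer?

pattern = 1111010 (MSB is 1 ⇒ negative)
Invert: 0000101, add 1 → 0000110 = 6, so the value is -6.
(Equivalently: 122 - 2^7 = 122 - 128 = -6.)

-6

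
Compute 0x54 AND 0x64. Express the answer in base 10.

68

0x54 = 1010100
0x64 = 1100100
AND → 1000100 = 68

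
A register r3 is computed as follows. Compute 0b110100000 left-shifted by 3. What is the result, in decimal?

x = 000110100000
shift left by 3 → 110100000000 = 3328
(equivalently, 416 × 2^3 = 416 × 8)

3328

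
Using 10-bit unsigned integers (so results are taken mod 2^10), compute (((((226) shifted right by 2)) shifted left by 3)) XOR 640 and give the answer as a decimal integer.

832

226 = 0011100010
→ shifted right by 2 → 0000111000 = 56
→ shifted left by 3 (mod 2^10) → 0111000000 = 448
640 = 1010000000
→ XOR → 1101000000 = 832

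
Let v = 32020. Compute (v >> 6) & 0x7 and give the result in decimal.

v = 0111110100010100
Shift right by 6: 0111110100
Mask low 3 bits: 100 = 4

4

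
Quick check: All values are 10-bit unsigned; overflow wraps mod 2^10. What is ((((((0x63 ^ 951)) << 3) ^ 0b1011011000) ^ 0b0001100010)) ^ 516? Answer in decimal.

542

0x63 = 0001100011
951 = 1110110111
→ ^ → 1111010100 = 980
→ << 3 (mod 2^10) → 1010100000 = 672
0b1011011000 = 1011011000
→ ^ → 0001111000 = 120
0b0001100010 = 0001100010
→ ^ → 0000011010 = 26
516 = 1000000100
→ ^ → 1000011110 = 542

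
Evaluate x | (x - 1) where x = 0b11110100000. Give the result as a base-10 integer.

1983

x = 11110100000 = 1952
x - 1 = 11110011111
OR    = 11110111111 = 1983
(x | (x - 1) sets all bits below the lowest set bit.)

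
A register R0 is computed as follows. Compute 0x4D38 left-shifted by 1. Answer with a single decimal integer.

39536

0x4D38 = 0100110100111000
shift left by 1 → 1001101001110000 = 39536
(equivalently, 19768 × 2^1 = 19768 × 2)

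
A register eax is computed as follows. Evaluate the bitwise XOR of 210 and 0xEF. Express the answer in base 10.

210 = 11010010
0xEF = 11101111
XOR → 00111101 = 61

61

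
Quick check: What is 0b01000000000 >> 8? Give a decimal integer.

x = 1000000000
shift right by 8 → 0000000010 = 2
(equivalently, floor(512 / 256))

2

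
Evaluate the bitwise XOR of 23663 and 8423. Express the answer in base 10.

31880

23663 = 101110001101111
8423 = 010000011100111
XOR → 111110010001000 = 31880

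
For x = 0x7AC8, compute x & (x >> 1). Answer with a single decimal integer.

14400

x = 111101011001000 = 31432
x>>1 = 011110101100100
AND  = 011100001000000 = 14400
(x & (x >> 1) has a 1 wherever x has two consecutive 1 bits.)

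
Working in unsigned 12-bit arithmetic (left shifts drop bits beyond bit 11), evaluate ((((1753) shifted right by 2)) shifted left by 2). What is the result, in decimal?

1752

1753 = 011011011001
→ shifted right by 2 → 000110110110 = 438
→ shifted left by 2 (mod 2^12) → 011011011000 = 1752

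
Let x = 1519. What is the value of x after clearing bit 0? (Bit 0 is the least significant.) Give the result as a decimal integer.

1518

x = 00010111101111
bit 0 is currently 1; clear it via x & ~(1 << 0) = x & ~1
→ 00010111101110 = 1518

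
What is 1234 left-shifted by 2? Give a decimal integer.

4936

1234 = 0010011010010
shift left by 2 → 1001101001000 = 4936
(equivalently, 1234 × 2^2 = 1234 × 4)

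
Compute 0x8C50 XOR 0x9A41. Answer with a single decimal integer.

5649

0x8C50 = 1000110001010000
0x9A41 = 1001101001000001
XOR → 0001011000010001 = 5649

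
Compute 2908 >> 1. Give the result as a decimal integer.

2908 = 101101011100
shift right by 1 → 010110101110 = 1454
(equivalently, floor(2908 / 2))

1454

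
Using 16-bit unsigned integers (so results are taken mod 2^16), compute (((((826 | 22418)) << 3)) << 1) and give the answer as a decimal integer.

31648

826 = 0000001100111010
22418 = 0101011110010010
→ | → 0101011110111010 = 22458
→ << 3 (mod 2^16) → 1011110111010000 = 48592
→ << 1 (mod 2^16) → 0111101110100000 = 31648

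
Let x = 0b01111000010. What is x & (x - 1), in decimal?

x = 1111000010 = 962
x - 1 = 1111000001
AND   = 1111000000 = 960
(x & (x - 1) clears the lowest set bit of x.)

960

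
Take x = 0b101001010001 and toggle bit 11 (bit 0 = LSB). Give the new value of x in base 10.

x = 101001010001
bit 11 is currently 1; toggle it via x ^ (1 << 11) = x ^ 2048
→ 001001010001 = 593

593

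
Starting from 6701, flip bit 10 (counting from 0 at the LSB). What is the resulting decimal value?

x = 1101000101101
bit 10 is currently 0; toggle it via x ^ (1 << 10) = x ^ 1024
→ 1111000101101 = 7725

7725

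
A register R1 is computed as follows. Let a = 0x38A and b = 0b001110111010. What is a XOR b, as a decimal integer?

48

0x38A = 1110001010
b = 1110111010
XOR → 0000110000 = 48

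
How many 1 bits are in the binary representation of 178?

178 = 10110010
Count the 1s: 1 + 1 + 1 + 1 = 4

4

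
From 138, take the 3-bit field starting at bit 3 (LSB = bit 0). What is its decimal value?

v = 00010001010
Shift right by 3: 00010001
Mask low 3 bits: 001 = 1

1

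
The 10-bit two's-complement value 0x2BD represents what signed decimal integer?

pattern = 1010111101 (MSB is 1 ⇒ negative)
Invert: 0101000010, add 1 → 0101000011 = 323, so the value is -323.
(Equivalently: 701 - 2^10 = 701 - 1024 = -323.)

-323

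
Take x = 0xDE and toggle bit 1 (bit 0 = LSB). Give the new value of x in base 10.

x = 011011110
bit 1 is currently 1; toggle it via x ^ (1 << 1) = x ^ 2
→ 011011100 = 220

220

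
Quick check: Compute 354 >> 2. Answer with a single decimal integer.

88

354 = 101100010
shift right by 2 → 001011000 = 88
(equivalently, floor(354 / 4))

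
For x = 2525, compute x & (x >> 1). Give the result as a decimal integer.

x = 100111011101 = 2525
x>>1 = 010011101110
AND  = 000011001100 = 204
(x & (x >> 1) has a 1 wherever x has two consecutive 1 bits.)

204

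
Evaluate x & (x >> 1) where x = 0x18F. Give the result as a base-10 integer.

x = 110001111 = 399
x>>1 = 011000111
AND  = 010000111 = 135
(x & (x >> 1) has a 1 wherever x has two consecutive 1 bits.)

135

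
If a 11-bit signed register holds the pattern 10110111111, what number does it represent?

-577

pattern = 10110111111 (MSB is 1 ⇒ negative)
Invert: 01001000000, add 1 → 01001000001 = 577, so the value is -577.
(Equivalently: 1471 - 2^11 = 1471 - 2048 = -577.)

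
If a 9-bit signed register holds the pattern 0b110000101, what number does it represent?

-123

pattern = 110000101 (MSB is 1 ⇒ negative)
Invert: 001111010, add 1 → 001111011 = 123, so the value is -123.
(Equivalently: 389 - 2^9 = 389 - 512 = -123.)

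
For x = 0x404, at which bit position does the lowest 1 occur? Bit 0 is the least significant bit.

2

0x404 = 10000000100
Trailing zeros: 2, so the lowest set bit is bit 2 (value 4).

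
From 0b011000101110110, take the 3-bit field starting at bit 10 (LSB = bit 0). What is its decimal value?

v = 011000101110110
Shift right by 10: 01100
Mask low 3 bits: 100 = 4

4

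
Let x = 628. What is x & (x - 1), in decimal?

x = 1001110100 = 628
x - 1 = 1001110011
AND   = 1001110000 = 624
(x & (x - 1) clears the lowest set bit of x.)

624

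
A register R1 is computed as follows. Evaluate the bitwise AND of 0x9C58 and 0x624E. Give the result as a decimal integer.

72

0x9C58 = 1001110001011000
0x624E = 0110001001001110
AND → 0000000001001000 = 72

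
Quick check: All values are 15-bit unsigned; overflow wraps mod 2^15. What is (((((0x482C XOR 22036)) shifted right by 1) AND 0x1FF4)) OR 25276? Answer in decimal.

28604

0x482C = 100100000101100
22036 = 101011000010100
→ XOR → 001111000111000 = 7736
→ shifted right by 1 → 000111100011100 = 3868
0x1FF4 = 001111111110100
→ AND → 000111100010100 = 3860
25276 = 110001010111100
→ OR → 110111110111100 = 28604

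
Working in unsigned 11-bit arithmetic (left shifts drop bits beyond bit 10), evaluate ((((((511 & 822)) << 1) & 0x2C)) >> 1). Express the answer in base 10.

22

511 = 00111111111
822 = 01100110110
→ & → 00100110110 = 310
→ << 1 (mod 2^11) → 01001101100 = 620
0x2C = 00000101100
→ & → 00000101100 = 44
→ >> 1 → 00000010110 = 22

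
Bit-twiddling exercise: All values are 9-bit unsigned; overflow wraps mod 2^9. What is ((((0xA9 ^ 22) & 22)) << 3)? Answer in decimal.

176

0xA9 = 010101001
22 = 000010110
→ ^ → 010111111 = 191
22 = 000010110
→ & → 000010110 = 22
→ << 3 (mod 2^9) → 010110000 = 176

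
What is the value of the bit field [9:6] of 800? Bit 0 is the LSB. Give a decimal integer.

12

v = 001100100000
Shift right by 6: 001100
Mask low 4 bits: 1100 = 12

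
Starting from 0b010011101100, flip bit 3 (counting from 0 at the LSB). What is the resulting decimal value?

x = 010011101100
bit 3 is currently 1; toggle it via x ^ (1 << 3) = x ^ 8
→ 010011100100 = 1252

1252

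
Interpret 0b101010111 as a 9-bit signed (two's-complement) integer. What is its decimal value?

pattern = 101010111 (MSB is 1 ⇒ negative)
Invert: 010101000, add 1 → 010101001 = 169, so the value is -169.
(Equivalently: 343 - 2^9 = 343 - 512 = -169.)

-169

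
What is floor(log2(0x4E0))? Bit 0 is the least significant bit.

0x4E0 = 10011100000
The topmost 1 is at position 10 (since 2^10 = 1024 ≤ 1248 < 2048).

10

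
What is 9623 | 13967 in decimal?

9623 = 10010110010111
13967 = 11011010001111
 OR → 11011110011111 = 14239

14239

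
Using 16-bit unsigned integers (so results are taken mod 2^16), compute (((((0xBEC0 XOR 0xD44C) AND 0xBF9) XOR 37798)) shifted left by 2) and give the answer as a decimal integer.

0xBEC0 = 1011111011000000
0xD44C = 1101010001001100
→ XOR → 0110101010001100 = 27276
0xBF9 = 0000101111111001
→ AND → 0000101010001000 = 2696
37798 = 1001001110100110
→ XOR → 1001100100101110 = 39214
→ shifted left by 2 (mod 2^16) → 0110010010111000 = 25784

25784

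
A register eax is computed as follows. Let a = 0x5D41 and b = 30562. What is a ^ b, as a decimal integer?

0x5D41 = 101110101000001
30562 = 111011101100010
XOR → 010101000100011 = 10787

10787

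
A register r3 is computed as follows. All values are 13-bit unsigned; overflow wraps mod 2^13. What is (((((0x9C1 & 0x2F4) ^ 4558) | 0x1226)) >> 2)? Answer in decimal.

0x9C1 = 0100111000001
0x2F4 = 0001011110100
→ & → 0000011000000 = 192
4558 = 1000111001110
→ ^ → 1000100001110 = 4366
0x1226 = 1001000100110
→ | → 1001100101110 = 4910
→ >> 2 → 0010011001011 = 1227

1227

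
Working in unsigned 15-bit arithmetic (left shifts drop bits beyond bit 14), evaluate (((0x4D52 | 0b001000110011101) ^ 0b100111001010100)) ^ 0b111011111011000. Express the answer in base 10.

0x4D52 = 100110101010010
0b001000110011101 = 001000110011101
→ | → 101110111011111 = 24031
0b100111001010100 = 100111001010100
→ ^ → 001001110001011 = 5003
0b111011111011000 = 111011111011000
→ ^ → 110010001010011 = 25683

25683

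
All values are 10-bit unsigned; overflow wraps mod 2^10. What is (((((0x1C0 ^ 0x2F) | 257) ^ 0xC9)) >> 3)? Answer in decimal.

0x1C0 = 0111000000
0x2F = 0000101111
→ ^ → 0111101111 = 495
257 = 0100000001
→ | → 0111101111 = 495
0xC9 = 0011001001
→ ^ → 0100100110 = 294
→ >> 3 → 0000100100 = 36

36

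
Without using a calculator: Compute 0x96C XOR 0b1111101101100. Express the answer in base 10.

0x96C = 0100101101100
b = 1111101101100
XOR → 1011000000000 = 5632

5632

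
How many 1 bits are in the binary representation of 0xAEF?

0xAEF = 101011101111
Count the 1s: 1 + 1 + 1 + 1 + 1 + 1 + 1 + 1 + 1 = 9

9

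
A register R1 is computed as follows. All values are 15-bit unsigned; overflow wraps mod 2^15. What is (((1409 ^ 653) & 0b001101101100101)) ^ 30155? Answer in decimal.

1409 = 000010110000001
653 = 000001010001101
→ ^ → 000011100001100 = 1804
0b001101101100101 = 001101101100101
→ & → 000001100000100 = 772
30155 = 111010111001011
→ ^ → 111011011001111 = 30415

30415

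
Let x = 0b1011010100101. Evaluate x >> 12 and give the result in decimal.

1

x = 1011010100101
shift right by 12 → 0000000000001 = 1
(equivalently, floor(5797 / 4096))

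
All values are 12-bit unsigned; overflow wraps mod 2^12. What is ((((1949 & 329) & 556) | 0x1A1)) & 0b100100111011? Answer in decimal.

297

1949 = 011110011101
329 = 000101001001
→ & → 000100001001 = 265
556 = 001000101100
→ & → 000000001000 = 8
0x1A1 = 000110100001
→ | → 000110101001 = 425
0b100100111011 = 100100111011
→ & → 000100101001 = 297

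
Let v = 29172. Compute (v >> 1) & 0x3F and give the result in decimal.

58

v = 111000111110100
Shift right by 1: 11100011111010
Mask low 6 bits: 111010 = 58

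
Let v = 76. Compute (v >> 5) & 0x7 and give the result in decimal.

v = 01001100
Shift right by 5: 010
Mask low 3 bits: 010 = 2

2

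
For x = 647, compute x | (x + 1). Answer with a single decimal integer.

655

x = 1010000111 = 647
x + 1 = 1010001000
OR    = 1010001111 = 655
(x | (x + 1) sets the lowest cleared bit.)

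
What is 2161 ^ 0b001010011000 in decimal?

2793

2161 = 100001110001
b = 001010011000
XOR → 101011101001 = 2793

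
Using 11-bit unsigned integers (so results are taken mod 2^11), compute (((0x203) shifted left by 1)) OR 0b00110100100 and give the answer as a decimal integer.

1446

0x203 = 01000000011
→ shifted left by 1 (mod 2^11) → 10000000110 = 1030
0b00110100100 = 00110100100
→ OR → 10110100110 = 1446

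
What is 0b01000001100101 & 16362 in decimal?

a = 01000001100101
16362 = 11111111101010
AND → 01000001100000 = 4192

4192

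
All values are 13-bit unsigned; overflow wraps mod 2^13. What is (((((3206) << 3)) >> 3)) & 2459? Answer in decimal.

130

3206 = 0110010000110
→ << 3 (mod 2^13) → 0010000110000 = 1072
→ >> 3 → 0000010000110 = 134
2459 = 0100110011011
→ & → 0000010000010 = 130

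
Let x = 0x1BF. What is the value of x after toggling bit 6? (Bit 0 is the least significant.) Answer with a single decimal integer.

x = 110111111
bit 6 is currently 0; toggle it via x ^ (1 << 6) = x ^ 64
→ 111111111 = 511

511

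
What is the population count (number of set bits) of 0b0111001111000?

n = 111001111000
Count the 1s: 1 + 1 + 1 + 1 + 1 + 1 + 1 = 7

7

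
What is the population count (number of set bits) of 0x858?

0x858 = 100001011000
Count the 1s: 1 + 1 + 1 + 1 = 4

4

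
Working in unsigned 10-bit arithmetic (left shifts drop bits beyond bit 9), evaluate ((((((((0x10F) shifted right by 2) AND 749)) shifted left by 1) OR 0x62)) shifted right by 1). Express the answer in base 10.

113

0x10F = 0100001111
→ shifted right by 2 → 0001000011 = 67
749 = 1011101101
→ AND → 0001000001 = 65
→ shifted left by 1 (mod 2^10) → 0010000010 = 130
0x62 = 0001100010
→ OR → 0011100010 = 226
→ shifted right by 1 → 0001110001 = 113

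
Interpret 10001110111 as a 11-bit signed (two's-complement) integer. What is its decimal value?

-905

pattern = 10001110111 (MSB is 1 ⇒ negative)
Invert: 01110001000, add 1 → 01110001001 = 905, so the value is -905.
(Equivalently: 1143 - 2^11 = 1143 - 2048 = -905.)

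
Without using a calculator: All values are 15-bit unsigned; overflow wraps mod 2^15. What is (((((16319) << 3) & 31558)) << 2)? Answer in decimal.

25856

16319 = 011111110111111
→ << 3 (mod 2^15) → 111110111111000 = 32248
31558 = 111101101000110
→ & → 111100101000000 = 31040
→ << 2 (mod 2^15) → 110010100000000 = 25856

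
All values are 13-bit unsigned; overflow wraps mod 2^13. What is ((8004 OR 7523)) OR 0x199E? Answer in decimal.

8191

8004 = 1111101000100
7523 = 1110101100011
→ OR → 1111101100111 = 8039
0x199E = 1100110011110
→ OR → 1111111111111 = 8191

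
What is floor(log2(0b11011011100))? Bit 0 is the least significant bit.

10

0b11011011100 = 11011011100
The topmost 1 is at position 10 (since 2^10 = 1024 ≤ 1756 < 2048).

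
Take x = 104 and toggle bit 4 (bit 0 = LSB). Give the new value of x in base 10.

x = 01101000
bit 4 is currently 0; toggle it via x ^ (1 << 4) = x ^ 16
→ 01111000 = 120

120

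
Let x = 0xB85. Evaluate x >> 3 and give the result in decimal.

368

0xB85 = 101110000101
shift right by 3 → 000101110000 = 368
(equivalently, floor(2949 / 8))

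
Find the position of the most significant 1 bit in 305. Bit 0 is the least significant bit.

8

305 = 100110001
The topmost 1 is at position 8 (since 2^8 = 256 ≤ 305 < 512).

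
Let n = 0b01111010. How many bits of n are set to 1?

5

n = 1111010
Count the 1s: 1 + 1 + 1 + 1 + 1 = 5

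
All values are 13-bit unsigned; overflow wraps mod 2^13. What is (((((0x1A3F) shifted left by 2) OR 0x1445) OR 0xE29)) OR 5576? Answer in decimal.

0x1A3F = 1101000111111
→ shifted left by 2 (mod 2^13) → 0100011111100 = 2300
0x1445 = 1010001000101
→ OR → 1110011111101 = 7421
0xE29 = 0111000101001
→ OR → 1111011111101 = 7933
5576 = 1010111001000
→ OR → 1111111111101 = 8189

8189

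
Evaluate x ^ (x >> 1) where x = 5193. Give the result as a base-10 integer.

7789

x = 1010001001001 = 5193
x>>1 = 0101000100100
XOR  = 1111001101101 = 7789
(x ^ (x >> 1) gives the standard binary-reflected Gray code of x.)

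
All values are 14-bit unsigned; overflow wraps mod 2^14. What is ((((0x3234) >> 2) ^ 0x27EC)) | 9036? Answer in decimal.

11117

0x3234 = 11001000110100
→ >> 2 → 00110010001101 = 3213
0x27EC = 10011111101100
→ ^ → 10101101100001 = 11105
9036 = 10001101001100
→ | → 10101101101101 = 11117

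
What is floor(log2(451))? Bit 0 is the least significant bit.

8

451 = 111000011
The topmost 1 is at position 8 (since 2^8 = 256 ≤ 451 < 512).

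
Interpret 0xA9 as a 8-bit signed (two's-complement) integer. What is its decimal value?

-87

pattern = 10101001 (MSB is 1 ⇒ negative)
Invert: 01010110, add 1 → 01010111 = 87, so the value is -87.
(Equivalently: 169 - 2^8 = 169 - 256 = -87.)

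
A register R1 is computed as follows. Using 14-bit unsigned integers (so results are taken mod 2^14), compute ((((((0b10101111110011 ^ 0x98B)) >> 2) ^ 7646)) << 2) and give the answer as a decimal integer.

5376

0b10101111110011 = 10101111110011
0x98B = 00100110001011
→ ^ → 10001001111000 = 8824
→ >> 2 → 00100010011110 = 2206
7646 = 01110111011110
→ ^ → 01010101000000 = 5440
→ << 2 (mod 2^14) → 01010100000000 = 5376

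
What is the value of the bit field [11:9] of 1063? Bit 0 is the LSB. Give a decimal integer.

2

v = 0010000100111
Shift right by 9: 0010
Mask low 3 bits: 010 = 2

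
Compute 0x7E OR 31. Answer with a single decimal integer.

127

0x7E = 1111110
31 = 0011111
 OR → 1111111 = 127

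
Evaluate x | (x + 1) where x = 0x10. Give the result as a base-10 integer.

17

x = 10000 = 16
x + 1 = 10001
OR    = 10001 = 17
(x | (x + 1) sets the lowest cleared bit.)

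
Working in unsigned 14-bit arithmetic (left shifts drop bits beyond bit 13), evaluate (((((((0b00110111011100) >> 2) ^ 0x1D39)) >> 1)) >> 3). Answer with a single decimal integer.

0b00110111011100 = 00110111011100
→ >> 2 → 00001101110111 = 887
0x1D39 = 01110100111001
→ ^ → 01111001001110 = 7758
→ >> 1 → 00111100100111 = 3879
→ >> 3 → 00000111100100 = 484

484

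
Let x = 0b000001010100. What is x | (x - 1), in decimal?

x = 1010100 = 84
x - 1 = 1010011
OR    = 1010111 = 87
(x | (x - 1) sets all bits below the lowest set bit.)

87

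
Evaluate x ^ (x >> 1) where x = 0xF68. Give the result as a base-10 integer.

2268

x = 111101101000 = 3944
x>>1 = 011110110100
XOR  = 100011011100 = 2268
(x ^ (x >> 1) gives the standard binary-reflected Gray code of x.)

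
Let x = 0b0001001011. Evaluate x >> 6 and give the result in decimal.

x = 1001011
shift right by 6 → 0000001 = 1
(equivalently, floor(75 / 64))

1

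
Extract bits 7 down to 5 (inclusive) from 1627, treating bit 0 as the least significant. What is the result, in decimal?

2

v = 011001011011
Shift right by 5: 0110010
Mask low 3 bits: 010 = 2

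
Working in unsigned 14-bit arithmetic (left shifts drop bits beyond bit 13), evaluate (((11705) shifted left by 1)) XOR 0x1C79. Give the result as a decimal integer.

1803

11705 = 10110110111001
→ shifted left by 1 (mod 2^14) → 01101101110010 = 7026
0x1C79 = 01110001111001
→ XOR → 00011100001011 = 1803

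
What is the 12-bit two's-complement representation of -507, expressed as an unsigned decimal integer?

3589

507 in 12 bits: 000111111011
Invert: 111000000100
Add 1:  111000000101 = 3589
(Check: 2^12 - 507 = 4096 - 507 = 3589.)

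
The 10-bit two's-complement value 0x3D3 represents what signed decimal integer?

-45

pattern = 1111010011 (MSB is 1 ⇒ negative)
Invert: 0000101100, add 1 → 0000101101 = 45, so the value is -45.
(Equivalently: 979 - 2^10 = 979 - 1024 = -45.)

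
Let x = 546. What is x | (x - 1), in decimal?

x = 1000100010 = 546
x - 1 = 1000100001
OR    = 1000100011 = 547
(x | (x - 1) sets all bits below the lowest set bit.)

547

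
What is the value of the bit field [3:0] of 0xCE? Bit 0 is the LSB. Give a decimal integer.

14

v = 000011001110
Shift right by 0: 000011001110
Mask low 4 bits: 1110 = 14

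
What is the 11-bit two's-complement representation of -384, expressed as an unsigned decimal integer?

1664

384 in 11 bits: 00110000000
Invert: 11001111111
Add 1:  11010000000 = 1664
(Check: 2^11 - 384 = 2048 - 384 = 1664.)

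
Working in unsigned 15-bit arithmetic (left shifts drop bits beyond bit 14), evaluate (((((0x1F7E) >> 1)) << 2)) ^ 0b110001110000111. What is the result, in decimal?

0x1F7E = 001111101111110
→ >> 1 → 000111110111111 = 4031
→ << 2 (mod 2^15) → 011111011111100 = 16124
0b110001110000111 = 110001110000111
→ ^ → 101110101111011 = 23931

23931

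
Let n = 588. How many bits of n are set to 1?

588 = 1001001100
Count the 1s: 1 + 1 + 1 + 1 = 4

4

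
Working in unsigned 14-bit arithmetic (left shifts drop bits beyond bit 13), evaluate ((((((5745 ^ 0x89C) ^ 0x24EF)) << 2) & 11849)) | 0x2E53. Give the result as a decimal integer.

5745 = 01011001110001
0x89C = 00100010011100
→ ^ → 01111011101101 = 7917
0x24EF = 10010011101111
→ ^ → 11101000000010 = 14850
→ << 2 (mod 2^14) → 10100000001000 = 10248
11849 = 10111001001001
→ & → 10100000001000 = 10248
0x2E53 = 10111001010011
→ | → 10111001011011 = 11867

11867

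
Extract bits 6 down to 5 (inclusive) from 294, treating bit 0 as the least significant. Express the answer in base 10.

v = 100100110
Shift right by 5: 1001
Mask low 2 bits: 01 = 1

1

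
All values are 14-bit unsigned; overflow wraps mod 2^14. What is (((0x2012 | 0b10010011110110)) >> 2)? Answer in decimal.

0x2012 = 10000000010010
0b10010011110110 = 10010011110110
→ | → 10010011110110 = 9462
→ >> 2 → 00100100111101 = 2365

2365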